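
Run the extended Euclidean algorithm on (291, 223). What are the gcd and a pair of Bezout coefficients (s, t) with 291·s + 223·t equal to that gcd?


Euclidean algorithm on (291, 223) — divide until remainder is 0:
  291 = 1 · 223 + 68
  223 = 3 · 68 + 19
  68 = 3 · 19 + 11
  19 = 1 · 11 + 8
  11 = 1 · 8 + 3
  8 = 2 · 3 + 2
  3 = 1 · 2 + 1
  2 = 2 · 1 + 0
gcd(291, 223) = 1.
Track Bezout coefficients alongside the remainders: start with r₀ = 291 = a·1 + b·0 (s = 1, t = 0) and r₁ = 223 = a·0 + b·1 (s = 0, t = 1); each new remainder r_{k+1} = r_{k-1} − q_k·r_k inherits s_{k+1} = s_{k-1} − q_k·s_k, t_{k+1} = t_{k-1} − q_k·t_k, so r_k = a·s_k + b·t_k at every step:
  q = 1: r = 68, s = 1 − 1·0 = 1, t = 0 − 1·1 = -1  (check: 291·1 + 223·(-1) = 68)
  q = 3: r = 19, s = 0 − 3·1 = -3, t = 1 − 3·(-1) = 4  (check: 291·(-3) + 223·4 = 19)
  q = 3: r = 11, s = 1 − 3·(-3) = 10, t = -1 − 3·4 = -13  (check: 291·10 + 223·(-13) = 11)
  q = 1: r = 8, s = -3 − 1·10 = -13, t = 4 − 1·(-13) = 17  (check: 291·(-13) + 223·17 = 8)
  q = 1: r = 3, s = 10 − 1·(-13) = 23, t = -13 − 1·17 = -30  (check: 291·23 + 223·(-30) = 3)
  q = 2: r = 2, s = -13 − 2·23 = -59, t = 17 − 2·(-30) = 77  (check: 291·(-59) + 223·77 = 2)
  q = 1: r = 1, s = 23 − 1·(-59) = 82, t = -30 − 1·77 = -107  (check: 291·82 + 223·(-107) = 1)
The row with r = 1 (the gcd) gives the Bezout coefficients s = 82, t = -107.
Result: 291 · (82) + 223 · (-107) = 1.

gcd(291, 223) = 1; s = 82, t = -107 (check: 291·82 + 223·(-107) = 1).


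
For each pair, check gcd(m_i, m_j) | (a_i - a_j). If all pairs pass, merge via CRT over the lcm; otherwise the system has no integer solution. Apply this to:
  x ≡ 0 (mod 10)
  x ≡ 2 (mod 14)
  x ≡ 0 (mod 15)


Moduli 10, 14, 15 are not pairwise coprime, so CRT works modulo lcm(m_i) when all pairwise compatibility conditions hold.
Pairwise compatibility: gcd(m_i, m_j) must divide a_i - a_j for every pair.
Merge one congruence at a time:
  Start: x ≡ 0 (mod 10).
  Combine with x ≡ 2 (mod 14): gcd(10, 14) = 2; 2 - 0 = 2, which IS divisible by 2, so compatible.
    Write x = 0 + 10·t and substitute into x ≡ 2 (mod 14): 10·t ≡ 2 − 0 = 2 (mod 14).
    Divide the congruence (and modulus) by g = 2: 5·t ≡ 1 (mod 7).
    The inverse of 5 mod 7 is 3 (since 5·3 = 15 = 2·7 + 1), so t ≡ 3·1 = 3 ≡ 3 (mod 7).
    Then x = 0 + 10·3 = 30, valid modulo lcm(10, 14) = 70: x ≡ 30 (mod 70).
  Combine with x ≡ 0 (mod 15): gcd(70, 15) = 5; 0 - 30 = -30, which IS divisible by 5, so compatible.
    Write x = 30 + 70·t and substitute into x ≡ 0 (mod 15): 70·t ≡ 0 − 30 = -30 (mod 15).
    Divide the congruence (and modulus) by g = 5: 14·t ≡ -6 (mod 3).
    Reduce coefficients mod 3: 2·t ≡ 0 (mod 3).
    The inverse of 2 mod 3 is 2 (since 2·2 = 4 = 1·3 + 1), so t ≡ 2·0 = 0 ≡ 0 (mod 3).
    Then x = 30 + 70·0 = 30, valid modulo lcm(70, 15) = 210: x ≡ 30 (mod 210).
Verify: 30 mod 10 = 0, 30 mod 14 = 2, 30 mod 15 = 0.

x ≡ 30 (mod 210).


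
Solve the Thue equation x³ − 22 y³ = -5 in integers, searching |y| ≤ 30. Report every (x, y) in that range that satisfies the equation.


The equation is x³ - 22y³ = -5. For fixed y, x³ = 22·y³ − 5, so a solution requires the RHS to be a perfect cube.
Strategy: iterate y from -30 to 30, compute RHS = 22·y³ − 5, and check whether it is a (positive or negative) perfect cube.
Check small values of y:
  y = 0: RHS = -5 is not a perfect cube.
  y = 1: RHS = 17 is not a perfect cube.
  y = -1: RHS = -27 = (-3)³ ⇒ x = -3 works.
  y = 2: RHS = 171 is not a perfect cube.
  y = -2: RHS = -181 is not a perfect cube.
  y = 3: RHS = 589 is not a perfect cube.
  y = -3: RHS = -599 is not a perfect cube.
Continuing the search up to |y| = 30 finds no further solutions beyond those listed.
Collected solutions: (-3, -1).

Solutions (with |y| ≤ 30): (-3, -1).


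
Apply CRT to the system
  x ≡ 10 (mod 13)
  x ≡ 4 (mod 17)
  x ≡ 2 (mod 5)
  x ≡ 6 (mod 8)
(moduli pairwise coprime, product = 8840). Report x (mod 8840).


Product of moduli M = 13 · 17 · 5 · 8 = 8840.
Merge one congruence at a time:
  Start: x ≡ 10 (mod 13).
  Combine with x ≡ 4 (mod 17); new modulus lcm = 221.
    Write x = 10 + 13·t and substitute into x ≡ 4 (mod 17): 13·t ≡ 4 − 10 = -6 (mod 17).
    Reduce coefficients mod 17: 13·t ≡ 11 (mod 17).
    The inverse of 13 mod 17 is 4 (since 13·4 = 52 = 3·17 + 1), so t ≡ 4·11 = 44 ≡ 10 (mod 17).
    Then x = 10 + 13·10 = 140, valid modulo lcm(13, 17) = 221: x ≡ 140 (mod 221).
  Combine with x ≡ 2 (mod 5); new modulus lcm = 1105.
    Write x = 140 + 221·t and substitute into x ≡ 2 (mod 5): 221·t ≡ 2 − 140 = -138 (mod 5).
    Reduce coefficients mod 5: 1·t ≡ 2 (mod 5).
    So t ≡ 2 (mod 5).
    Then x = 140 + 221·2 = 582, valid modulo lcm(221, 5) = 1105: x ≡ 582 (mod 1105).
  Combine with x ≡ 6 (mod 8); new modulus lcm = 8840.
    Write x = 582 + 1105·t and substitute into x ≡ 6 (mod 8): 1105·t ≡ 6 − 582 = -576 (mod 8).
    Reduce coefficients mod 8: 1·t ≡ 0 (mod 8).
    So t ≡ 0 (mod 8).
    Then x = 582 + 1105·0 = 582, valid modulo lcm(1105, 8) = 8840: x ≡ 582 (mod 8840).
Verify against each original: 582 mod 13 = 10, 582 mod 17 = 4, 582 mod 5 = 2, 582 mod 8 = 6.

x ≡ 582 (mod 8840).


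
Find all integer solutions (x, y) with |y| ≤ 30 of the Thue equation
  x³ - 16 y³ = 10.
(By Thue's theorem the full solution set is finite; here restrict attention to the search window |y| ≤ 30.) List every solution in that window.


The equation is x³ - 16y³ = 10. For fixed y, x³ = 16·y³ + 10, so a solution requires the RHS to be a perfect cube.
Strategy: iterate y from -30 to 30, compute RHS = 16·y³ + 10, and check whether it is a (positive or negative) perfect cube.
Check small values of y:
  y = 0: RHS = 10 is not a perfect cube.
  y = 1: RHS = 26 is not a perfect cube.
  y = -1: RHS = -6 is not a perfect cube.
  y = 2: RHS = 138 is not a perfect cube.
  y = -2: RHS = -118 is not a perfect cube.
  y = 3: RHS = 442 is not a perfect cube.
  y = -3: RHS = -422 is not a perfect cube.
Continuing the search up to |y| = 30 finds no solutions either.
No (x, y) in the scanned range satisfies the equation.

No integer solutions with |y| ≤ 30.


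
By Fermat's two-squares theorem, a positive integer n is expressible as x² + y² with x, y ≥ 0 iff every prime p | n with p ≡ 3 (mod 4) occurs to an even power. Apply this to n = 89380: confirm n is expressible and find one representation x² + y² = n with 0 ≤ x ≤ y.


Step 1: Factor n = 89380 = 2^2 · 5 · 41 · 109.
Step 2: Check the mod-4 condition on each prime factor: 2 = 2 (special); 5 ≡ 1 (mod 4), exponent 1; 41 ≡ 1 (mod 4), exponent 1; 109 ≡ 1 (mod 4), exponent 1.
All primes ≡ 3 (mod 4) appear to even exponent (or don't appear), so by the two-squares theorem n IS expressible as a sum of two squares.
Step 3: Build a representation. Group n = k² · m with k = 2 and m = 5 · 41 · 109 = 22345 (a product of primes ≡ 1 (mod 4)); a representation of m scales to one of n via (k·x)² + (k·y)² = k²(x² + y²). Each prime p ≡ 1 (mod 4) is itself a sum of two squares; find a² by testing p − a² for a perfect square:
  5: 5 − 1² = 4 = 2² ⇒ 5 = 1² + 2².
  41: 41 − 1² = 40, 41 − 2² = 37, 41 − 3² = 32, 41 − 4² = 25 = 5² ⇒ 41 = 4² + 5².
  109: 109 − 1² = 108, 109 − 2² = 105, 109 − 3² = 100 = 10² ⇒ 109 = 3² + 10².
  Combine using the Brahmagupta–Fibonacci identity (a² + b²)(c² + d²) = (ac − bd)² + (ad + bc)² = (ac + bd)² + (ad − bc)²:
  5 · 41 = 205: from (1² + 2²)(4² + 5²), take (1·4 − 2·5, 1·5 + 2·4) = (4 − 10, 5 + 8) = (-6, 13); dropping signs (only squares matter) gives (6, 13); check 6² + 13² = 36 + 169 = 205 ✓.
  205 · 109 = 22345: from (6² + 13²)(3² + 10²), take (6·3 − 13·10, 6·10 + 13·3) = (18 − 130, 60 + 39) = (-112, 99); dropping signs (only squares matter) gives (112, 99); check 112² + 99² = 12544 + 9801 = 22345 ✓.
  Scale by k = 2: (2·112, 2·99) = (224, 198).
Step 4: Order so x ≤ y and verify: 198² + 224² = 39204 + 50176 = 89380 = n. ✓

n = 89380 = 198² + 224² (one valid representation with x ≤ y).


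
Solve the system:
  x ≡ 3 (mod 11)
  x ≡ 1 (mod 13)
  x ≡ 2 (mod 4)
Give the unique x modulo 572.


Moduli 11, 13, 4 are pairwise coprime; by CRT there is a unique solution modulo M = 11 · 13 · 4 = 572.
Solve pairwise, accumulating the modulus:
  Start with x ≡ 3 (mod 11).
  Combine with x ≡ 1 (mod 13): since gcd(11, 13) = 1, we get a unique residue mod 143.
    Write x = 3 + 11·t and substitute into x ≡ 1 (mod 13): 11·t ≡ 1 − 3 = -2 (mod 13).
    Reduce coefficients mod 13: 11·t ≡ 11 (mod 13).
    The inverse of 11 mod 13 is 6 (since 11·6 = 66 = 5·13 + 1), so t ≡ 6·11 = 66 ≡ 1 (mod 13).
    Then x = 3 + 11·1 = 14, valid modulo lcm(11, 13) = 143: x ≡ 14 (mod 143).
  Combine with x ≡ 2 (mod 4): since gcd(143, 4) = 1, we get a unique residue mod 572.
    Write x = 14 + 143·t and substitute into x ≡ 2 (mod 4): 143·t ≡ 2 − 14 = -12 (mod 4).
    Reduce coefficients mod 4: 3·t ≡ 0 (mod 4).
    The inverse of 3 mod 4 is 3 (since 3·3 = 9 = 2·4 + 1), so t ≡ 3·0 = 0 ≡ 0 (mod 4).
    Then x = 14 + 143·0 = 14, valid modulo lcm(143, 4) = 572: x ≡ 14 (mod 572).
Verify: 14 mod 11 = 3 ✓, 14 mod 13 = 1 ✓, 14 mod 4 = 2 ✓.

x ≡ 14 (mod 572).


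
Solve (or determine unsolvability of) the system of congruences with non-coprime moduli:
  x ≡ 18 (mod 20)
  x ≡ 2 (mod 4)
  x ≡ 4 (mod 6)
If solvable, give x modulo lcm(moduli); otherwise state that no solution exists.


Moduli 20, 4, 6 are not pairwise coprime, so CRT works modulo lcm(m_i) when all pairwise compatibility conditions hold.
Pairwise compatibility: gcd(m_i, m_j) must divide a_i - a_j for every pair.
Merge one congruence at a time:
  Start: x ≡ 18 (mod 20).
  Combine with x ≡ 2 (mod 4): gcd(20, 4) = 4; 2 - 18 = -16, which IS divisible by 4, so compatible.
    Write x = 18 + 20·t and substitute into x ≡ 2 (mod 4): 20·t ≡ 2 − 18 = -16 (mod 4).
    Divide the congruence (and modulus) by g = 4: 5·t ≡ -4 (mod 1).
    Modulo 1 every t works; take t = 0.
    Then x = 18 + 20·0 = 18, valid modulo lcm(20, 4) = 20: x ≡ 18 (mod 20).
  Combine with x ≡ 4 (mod 6): gcd(20, 6) = 2; 4 - 18 = -14, which IS divisible by 2, so compatible.
    Write x = 18 + 20·t and substitute into x ≡ 4 (mod 6): 20·t ≡ 4 − 18 = -14 (mod 6).
    Divide the congruence (and modulus) by g = 2: 10·t ≡ -7 (mod 3).
    Reduce coefficients mod 3: 1·t ≡ 2 (mod 3).
    So t ≡ 2 (mod 3).
    Then x = 18 + 20·2 = 58, valid modulo lcm(20, 6) = 60: x ≡ 58 (mod 60).
Verify: 58 mod 20 = 18, 58 mod 4 = 2, 58 mod 6 = 4.

x ≡ 58 (mod 60).


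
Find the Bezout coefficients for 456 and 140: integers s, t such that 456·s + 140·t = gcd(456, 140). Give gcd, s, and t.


Euclidean algorithm on (456, 140) — divide until remainder is 0:
  456 = 3 · 140 + 36
  140 = 3 · 36 + 32
  36 = 1 · 32 + 4
  32 = 8 · 4 + 0
gcd(456, 140) = 4.
Track Bezout coefficients alongside the remainders: start with r₀ = 456 = a·1 + b·0 (s = 1, t = 0) and r₁ = 140 = a·0 + b·1 (s = 0, t = 1); each new remainder r_{k+1} = r_{k-1} − q_k·r_k inherits s_{k+1} = s_{k-1} − q_k·s_k, t_{k+1} = t_{k-1} − q_k·t_k, so r_k = a·s_k + b·t_k at every step:
  q = 3: r = 36, s = 1 − 3·0 = 1, t = 0 − 3·1 = -3  (check: 456·1 + 140·(-3) = 36)
  q = 3: r = 32, s = 0 − 3·1 = -3, t = 1 − 3·(-3) = 10  (check: 456·(-3) + 140·10 = 32)
  q = 1: r = 4, s = 1 − 1·(-3) = 4, t = -3 − 1·10 = -13  (check: 456·4 + 140·(-13) = 4)
The row with r = 4 (the gcd) gives the Bezout coefficients s = 4, t = -13.
Result: 456 · (4) + 140 · (-13) = 4.

gcd(456, 140) = 4; s = 4, t = -13 (check: 456·4 + 140·(-13) = 4).


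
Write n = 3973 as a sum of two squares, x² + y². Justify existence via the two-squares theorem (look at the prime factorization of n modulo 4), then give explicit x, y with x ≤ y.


Step 1: Factor n = 3973 = 29 · 137.
Step 2: Check the mod-4 condition on each prime factor: 29 ≡ 1 (mod 4), exponent 1; 137 ≡ 1 (mod 4), exponent 1.
All primes ≡ 3 (mod 4) appear to even exponent (or don't appear), so by the two-squares theorem n IS expressible as a sum of two squares.
Step 3: Build a representation. Here n = 29 · 137 is a product of primes ≡ 1 (mod 4). Each prime p ≡ 1 (mod 4) is itself a sum of two squares; find a² by testing p − a² for a perfect square:
  29: 29 − 1² = 28, 29 − 2² = 25 = 5² ⇒ 29 = 2² + 5².
  137: 137 − 1² = 136, 137 − 2² = 133, 137 − 3² = 128, 137 − 4² = 121 = 11² ⇒ 137 = 4² + 11².
  Combine using the Brahmagupta–Fibonacci identity (a² + b²)(c² + d²) = (ac − bd)² + (ad + bc)² = (ac + bd)² + (ad − bc)²:
  29 · 137 = 3973: from (2² + 5²)(4² + 11²), take (2·4 − 5·11, 2·11 + 5·4) = (8 − 55, 22 + 20) = (-47, 42); dropping signs (only squares matter) gives (47, 42); check 47² + 42² = 2209 + 1764 = 3973 ✓.
Step 4: Order so x ≤ y and verify: 42² + 47² = 1764 + 2209 = 3973 = n. ✓

n = 3973 = 42² + 47² (one valid representation with x ≤ y).


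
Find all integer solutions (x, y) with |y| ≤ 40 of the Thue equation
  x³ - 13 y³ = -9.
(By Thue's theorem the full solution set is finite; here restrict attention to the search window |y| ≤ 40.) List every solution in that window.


The equation is x³ - 13y³ = -9. For fixed y, x³ = 13·y³ − 9, so a solution requires the RHS to be a perfect cube.
Strategy: iterate y from -40 to 40, compute RHS = 13·y³ − 9, and check whether it is a (positive or negative) perfect cube.
Check small values of y:
  y = 0: RHS = -9 is not a perfect cube.
  y = 1: RHS = 4 is not a perfect cube.
  y = -1: RHS = -22 is not a perfect cube.
  y = 2: RHS = 95 is not a perfect cube.
  y = -2: RHS = -113 is not a perfect cube.
  y = 3: RHS = 342 is not a perfect cube.
  y = -3: RHS = -360 is not a perfect cube.
Continuing the search up to |y| = 40 finds no solutions either.
No (x, y) in the scanned range satisfies the equation.

No integer solutions with |y| ≤ 40.


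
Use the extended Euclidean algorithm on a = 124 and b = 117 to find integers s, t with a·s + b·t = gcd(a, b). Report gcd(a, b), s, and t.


Euclidean algorithm on (124, 117) — divide until remainder is 0:
  124 = 1 · 117 + 7
  117 = 16 · 7 + 5
  7 = 1 · 5 + 2
  5 = 2 · 2 + 1
  2 = 2 · 1 + 0
gcd(124, 117) = 1.
Track Bezout coefficients alongside the remainders: start with r₀ = 124 = a·1 + b·0 (s = 1, t = 0) and r₁ = 117 = a·0 + b·1 (s = 0, t = 1); each new remainder r_{k+1} = r_{k-1} − q_k·r_k inherits s_{k+1} = s_{k-1} − q_k·s_k, t_{k+1} = t_{k-1} − q_k·t_k, so r_k = a·s_k + b·t_k at every step:
  q = 1: r = 7, s = 1 − 1·0 = 1, t = 0 − 1·1 = -1  (check: 124·1 + 117·(-1) = 7)
  q = 16: r = 5, s = 0 − 16·1 = -16, t = 1 − 16·(-1) = 17  (check: 124·(-16) + 117·17 = 5)
  q = 1: r = 2, s = 1 − 1·(-16) = 17, t = -1 − 1·17 = -18  (check: 124·17 + 117·(-18) = 2)
  q = 2: r = 1, s = -16 − 2·17 = -50, t = 17 − 2·(-18) = 53  (check: 124·(-50) + 117·53 = 1)
The row with r = 1 (the gcd) gives the Bezout coefficients s = -50, t = 53.
Result: 124 · (-50) + 117 · (53) = 1.

gcd(124, 117) = 1; s = -50, t = 53 (check: 124·(-50) + 117·53 = 1).


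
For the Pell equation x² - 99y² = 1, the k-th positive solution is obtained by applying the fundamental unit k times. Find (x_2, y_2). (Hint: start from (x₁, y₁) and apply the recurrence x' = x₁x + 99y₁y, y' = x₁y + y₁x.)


Step 1: Find the fundamental solution (x₁, y₁) of x² - 99y² = 1.
  Expand √99 as a continued fraction. a₀ = ⌊√99⌋ = 9; iterate m_{k+1} = d_k·a_k − m_k, d_{k+1} = (99 − m_{k+1}²)/d_k, a_{k+1} = ⌊(a₀ + m_{k+1})/d_{k+1}⌋ (starting m₀ = 0, d₀ = 1), with convergents p_k = a_k·p_{k-1} + p_{k-2}, q_k = a_k·q_{k-1} + q_{k-2} (p₋₁ = 1, q₋₁ = 0):
  k = 0: a₀ = 9; p₀/q₀ = 9/1; p₀² − 99·q₀² = 81 − 99 = -18.
  k = 1: m = 9, d = 18, a = ⌊(9 + 9)/18⌋ = 1; p/q = (1·9 + 1)/(1·1 + 0) = 10/1; p² − 99·q² = 100 − 99 = 1.
  The first convergent with p² − 99·q² = 1 gives the fundamental solution (x₁, y₁) = (10, 1).
Step 2: Apply the recurrence (x_{n+1}, y_{n+1}) = (x₁x_n + 99y₁y_n, x₁y_n + y₁x_n) repeatedly.
  From (x_1, y_1) = (10, 1): x_2 = 10·10 + 99·1·1 = 199; y_2 = 10·1 + 1·10 = 20.
Step 3: Verify x_2² - 99·y_2² = 39601 - 39600 = 1 (should be 1). ✓

(x_1, y_1) = (10, 1); (x_2, y_2) = (199, 20).


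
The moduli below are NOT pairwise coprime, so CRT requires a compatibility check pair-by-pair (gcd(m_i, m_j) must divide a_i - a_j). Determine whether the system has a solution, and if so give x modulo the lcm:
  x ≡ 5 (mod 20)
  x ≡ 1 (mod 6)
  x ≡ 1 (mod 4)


Moduli 20, 6, 4 are not pairwise coprime, so CRT works modulo lcm(m_i) when all pairwise compatibility conditions hold.
Pairwise compatibility: gcd(m_i, m_j) must divide a_i - a_j for every pair.
Merge one congruence at a time:
  Start: x ≡ 5 (mod 20).
  Combine with x ≡ 1 (mod 6): gcd(20, 6) = 2; 1 - 5 = -4, which IS divisible by 2, so compatible.
    Write x = 5 + 20·t and substitute into x ≡ 1 (mod 6): 20·t ≡ 1 − 5 = -4 (mod 6).
    Divide the congruence (and modulus) by g = 2: 10·t ≡ -2 (mod 3).
    Reduce coefficients mod 3: 1·t ≡ 1 (mod 3).
    So t ≡ 1 (mod 3).
    Then x = 5 + 20·1 = 25, valid modulo lcm(20, 6) = 60: x ≡ 25 (mod 60).
  Combine with x ≡ 1 (mod 4): gcd(60, 4) = 4; 1 - 25 = -24, which IS divisible by 4, so compatible.
    Write x = 25 + 60·t and substitute into x ≡ 1 (mod 4): 60·t ≡ 1 − 25 = -24 (mod 4).
    Divide the congruence (and modulus) by g = 4: 15·t ≡ -6 (mod 1).
    Modulo 1 every t works; take t = 0.
    Then x = 25 + 60·0 = 25, valid modulo lcm(60, 4) = 60: x ≡ 25 (mod 60).
Verify: 25 mod 20 = 5, 25 mod 6 = 1, 25 mod 4 = 1.

x ≡ 25 (mod 60).


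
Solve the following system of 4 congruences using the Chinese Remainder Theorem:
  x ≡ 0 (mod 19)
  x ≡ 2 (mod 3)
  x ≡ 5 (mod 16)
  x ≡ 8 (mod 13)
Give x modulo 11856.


Product of moduli M = 19 · 3 · 16 · 13 = 11856.
Merge one congruence at a time:
  Start: x ≡ 0 (mod 19).
  Combine with x ≡ 2 (mod 3); new modulus lcm = 57.
    Write x = 0 + 19·t and substitute into x ≡ 2 (mod 3): 19·t ≡ 2 − 0 = 2 (mod 3).
    Reduce coefficients mod 3: 1·t ≡ 2 (mod 3).
    So t ≡ 2 (mod 3).
    Then x = 0 + 19·2 = 38, valid modulo lcm(19, 3) = 57: x ≡ 38 (mod 57).
  Combine with x ≡ 5 (mod 16); new modulus lcm = 912.
    Write x = 38 + 57·t and substitute into x ≡ 5 (mod 16): 57·t ≡ 5 − 38 = -33 (mod 16).
    Reduce coefficients mod 16: 9·t ≡ 15 (mod 16).
    The inverse of 9 mod 16 is 9 (since 9·9 = 81 = 5·16 + 1), so t ≡ 9·15 = 135 ≡ 7 (mod 16).
    Then x = 38 + 57·7 = 437, valid modulo lcm(57, 16) = 912: x ≡ 437 (mod 912).
  Combine with x ≡ 8 (mod 13); new modulus lcm = 11856.
    Write x = 437 + 912·t and substitute into x ≡ 8 (mod 13): 912·t ≡ 8 − 437 = -429 (mod 13).
    Reduce coefficients mod 13: 2·t ≡ 0 (mod 13).
    The inverse of 2 mod 13 is 7 (since 2·7 = 14 = 1·13 + 1), so t ≡ 7·0 = 0 ≡ 0 (mod 13).
    Then x = 437 + 912·0 = 437, valid modulo lcm(912, 13) = 11856: x ≡ 437 (mod 11856).
Verify against each original: 437 mod 19 = 0, 437 mod 3 = 2, 437 mod 16 = 5, 437 mod 13 = 8.

x ≡ 437 (mod 11856).


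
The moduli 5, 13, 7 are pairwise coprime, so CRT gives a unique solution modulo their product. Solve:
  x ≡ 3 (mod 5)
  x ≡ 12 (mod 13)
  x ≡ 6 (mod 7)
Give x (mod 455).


Moduli 5, 13, 7 are pairwise coprime; by CRT there is a unique solution modulo M = 5 · 13 · 7 = 455.
Solve pairwise, accumulating the modulus:
  Start with x ≡ 3 (mod 5).
  Combine with x ≡ 12 (mod 13): since gcd(5, 13) = 1, we get a unique residue mod 65.
    Write x = 3 + 5·t and substitute into x ≡ 12 (mod 13): 5·t ≡ 12 − 3 = 9 (mod 13).
    The inverse of 5 mod 13 is 8 (since 5·8 = 40 = 3·13 + 1), so t ≡ 8·9 = 72 ≡ 7 (mod 13).
    Then x = 3 + 5·7 = 38, valid modulo lcm(5, 13) = 65: x ≡ 38 (mod 65).
  Combine with x ≡ 6 (mod 7): since gcd(65, 7) = 1, we get a unique residue mod 455.
    Write x = 38 + 65·t and substitute into x ≡ 6 (mod 7): 65·t ≡ 6 − 38 = -32 (mod 7).
    Reduce coefficients mod 7: 2·t ≡ 3 (mod 7).
    The inverse of 2 mod 7 is 4 (since 2·4 = 8 = 1·7 + 1), so t ≡ 4·3 = 12 ≡ 5 (mod 7).
    Then x = 38 + 65·5 = 363, valid modulo lcm(65, 7) = 455: x ≡ 363 (mod 455).
Verify: 363 mod 5 = 3 ✓, 363 mod 13 = 12 ✓, 363 mod 7 = 6 ✓.

x ≡ 363 (mod 455).


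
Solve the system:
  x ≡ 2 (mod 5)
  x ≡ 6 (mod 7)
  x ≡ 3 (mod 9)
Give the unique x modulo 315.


Moduli 5, 7, 9 are pairwise coprime; by CRT there is a unique solution modulo M = 5 · 7 · 9 = 315.
Solve pairwise, accumulating the modulus:
  Start with x ≡ 2 (mod 5).
  Combine with x ≡ 6 (mod 7): since gcd(5, 7) = 1, we get a unique residue mod 35.
    Write x = 2 + 5·t and substitute into x ≡ 6 (mod 7): 5·t ≡ 6 − 2 = 4 (mod 7).
    The inverse of 5 mod 7 is 3 (since 5·3 = 15 = 2·7 + 1), so t ≡ 3·4 = 12 ≡ 5 (mod 7).
    Then x = 2 + 5·5 = 27, valid modulo lcm(5, 7) = 35: x ≡ 27 (mod 35).
  Combine with x ≡ 3 (mod 9): since gcd(35, 9) = 1, we get a unique residue mod 315.
    Write x = 27 + 35·t and substitute into x ≡ 3 (mod 9): 35·t ≡ 3 − 27 = -24 (mod 9).
    Reduce coefficients mod 9: 8·t ≡ 3 (mod 9).
    The inverse of 8 mod 9 is 8 (since 8·8 = 64 = 7·9 + 1), so t ≡ 8·3 = 24 ≡ 6 (mod 9).
    Then x = 27 + 35·6 = 237, valid modulo lcm(35, 9) = 315: x ≡ 237 (mod 315).
Verify: 237 mod 5 = 2 ✓, 237 mod 7 = 6 ✓, 237 mod 9 = 3 ✓.

x ≡ 237 (mod 315).


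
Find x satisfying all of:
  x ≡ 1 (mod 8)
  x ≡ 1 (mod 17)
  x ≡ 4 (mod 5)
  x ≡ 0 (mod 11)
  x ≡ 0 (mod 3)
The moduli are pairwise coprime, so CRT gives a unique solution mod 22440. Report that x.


Product of moduli M = 8 · 17 · 5 · 11 · 3 = 22440.
Merge one congruence at a time:
  Start: x ≡ 1 (mod 8).
  Combine with x ≡ 1 (mod 17); new modulus lcm = 136.
    Write x = 1 + 8·t and substitute into x ≡ 1 (mod 17): 8·t ≡ 1 − 1 = 0 (mod 17).
    The inverse of 8 mod 17 is 15 (since 8·15 = 120 = 7·17 + 1), so t ≡ 15·0 = 0 ≡ 0 (mod 17).
    Then x = 1 + 8·0 = 1, valid modulo lcm(8, 17) = 136: x ≡ 1 (mod 136).
  Combine with x ≡ 4 (mod 5); new modulus lcm = 680.
    Write x = 1 + 136·t and substitute into x ≡ 4 (mod 5): 136·t ≡ 4 − 1 = 3 (mod 5).
    Reduce coefficients mod 5: 1·t ≡ 3 (mod 5).
    So t ≡ 3 (mod 5).
    Then x = 1 + 136·3 = 409, valid modulo lcm(136, 5) = 680: x ≡ 409 (mod 680).
  Combine with x ≡ 0 (mod 11); new modulus lcm = 7480.
    Write x = 409 + 680·t and substitute into x ≡ 0 (mod 11): 680·t ≡ 0 − 409 = -409 (mod 11).
    Reduce coefficients mod 11: 9·t ≡ 9 (mod 11).
    The inverse of 9 mod 11 is 5 (since 9·5 = 45 = 4·11 + 1), so t ≡ 5·9 = 45 ≡ 1 (mod 11).
    Then x = 409 + 680·1 = 1089, valid modulo lcm(680, 11) = 7480: x ≡ 1089 (mod 7480).
  Combine with x ≡ 0 (mod 3); new modulus lcm = 22440.
    Write x = 1089 + 7480·t and substitute into x ≡ 0 (mod 3): 7480·t ≡ 0 − 1089 = -1089 (mod 3).
    Reduce coefficients mod 3: 1·t ≡ 0 (mod 3).
    So t ≡ 0 (mod 3).
    Then x = 1089 + 7480·0 = 1089, valid modulo lcm(7480, 3) = 22440: x ≡ 1089 (mod 22440).
Verify against each original: 1089 mod 8 = 1, 1089 mod 17 = 1, 1089 mod 5 = 4, 1089 mod 11 = 0, 1089 mod 3 = 0.

x ≡ 1089 (mod 22440).


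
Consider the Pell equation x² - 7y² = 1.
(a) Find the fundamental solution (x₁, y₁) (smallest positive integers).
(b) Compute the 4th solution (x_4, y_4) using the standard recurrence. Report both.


Step 1: Find the fundamental solution (x₁, y₁) of x² - 7y² = 1.
  Expand √7 as a continued fraction. a₀ = ⌊√7⌋ = 2; iterate m_{k+1} = d_k·a_k − m_k, d_{k+1} = (7 − m_{k+1}²)/d_k, a_{k+1} = ⌊(a₀ + m_{k+1})/d_{k+1}⌋ (starting m₀ = 0, d₀ = 1), with convergents p_k = a_k·p_{k-1} + p_{k-2}, q_k = a_k·q_{k-1} + q_{k-2} (p₋₁ = 1, q₋₁ = 0):
  k = 0: a₀ = 2; p₀/q₀ = 2/1; p₀² − 7·q₀² = 4 − 7 = -3.
  k = 1: m = 2, d = 3, a = ⌊(2 + 2)/3⌋ = 1; p/q = (1·2 + 1)/(1·1 + 0) = 3/1; p² − 7·q² = 9 − 7 = 2.
  k = 2: m = 1, d = 2, a = ⌊(2 + 1)/2⌋ = 1; p/q = (1·3 + 2)/(1·1 + 1) = 5/2; p² − 7·q² = 25 − 28 = -3.
  k = 3: m = 1, d = 3, a = ⌊(2 + 1)/3⌋ = 1; p/q = (1·5 + 3)/(1·2 + 1) = 8/3; p² − 7·q² = 64 − 63 = 1.
  The first convergent with p² − 7·q² = 1 gives the fundamental solution (x₁, y₁) = (8, 3).
Step 2: Apply the recurrence (x_{n+1}, y_{n+1}) = (x₁x_n + 7y₁y_n, x₁y_n + y₁x_n) repeatedly.
  From (x_1, y_1) = (8, 3): x_2 = 8·8 + 7·3·3 = 127; y_2 = 8·3 + 3·8 = 48.
  From (x_2, y_2) = (127, 48): x_3 = 8·127 + 7·3·48 = 2024; y_3 = 8·48 + 3·127 = 765.
  From (x_3, y_3) = (2024, 765): x_4 = 8·2024 + 7·3·765 = 32257; y_4 = 8·765 + 3·2024 = 12192.
Step 3: Verify x_4² - 7·y_4² = 1040514049 - 1040514048 = 1 (should be 1). ✓

(x_1, y_1) = (8, 3); (x_4, y_4) = (32257, 12192).


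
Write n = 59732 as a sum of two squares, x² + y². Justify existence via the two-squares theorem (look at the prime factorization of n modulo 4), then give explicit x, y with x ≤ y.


Step 1: Factor n = 59732 = 2^2 · 109 · 137.
Step 2: Check the mod-4 condition on each prime factor: 2 = 2 (special); 109 ≡ 1 (mod 4), exponent 1; 137 ≡ 1 (mod 4), exponent 1.
All primes ≡ 3 (mod 4) appear to even exponent (or don't appear), so by the two-squares theorem n IS expressible as a sum of two squares.
Step 3: Build a representation. Group n = k² · m with k = 2 and m = 109 · 137 = 14933 (a product of primes ≡ 1 (mod 4)); a representation of m scales to one of n via (k·x)² + (k·y)² = k²(x² + y²). Each prime p ≡ 1 (mod 4) is itself a sum of two squares; find a² by testing p − a² for a perfect square:
  109: 109 − 1² = 108, 109 − 2² = 105, 109 − 3² = 100 = 10² ⇒ 109 = 3² + 10².
  137: 137 − 1² = 136, 137 − 2² = 133, 137 − 3² = 128, 137 − 4² = 121 = 11² ⇒ 137 = 4² + 11².
  Combine using the Brahmagupta–Fibonacci identity (a² + b²)(c² + d²) = (ac − bd)² + (ad + bc)² = (ac + bd)² + (ad − bc)²:
  109 · 137 = 14933: from (3² + 10²)(4² + 11²), take (3·4 − 10·11, 3·11 + 10·4) = (12 − 110, 33 + 40) = (-98, 73); dropping signs (only squares matter) gives (98, 73); check 98² + 73² = 9604 + 5329 = 14933 ✓.
  Scale by k = 2: (2·98, 2·73) = (196, 146).
Step 4: Order so x ≤ y and verify: 146² + 196² = 21316 + 38416 = 59732 = n. ✓

n = 59732 = 146² + 196² (one valid representation with x ≤ y).


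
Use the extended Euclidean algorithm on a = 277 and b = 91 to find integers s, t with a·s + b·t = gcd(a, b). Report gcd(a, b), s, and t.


Euclidean algorithm on (277, 91) — divide until remainder is 0:
  277 = 3 · 91 + 4
  91 = 22 · 4 + 3
  4 = 1 · 3 + 1
  3 = 3 · 1 + 0
gcd(277, 91) = 1.
Track Bezout coefficients alongside the remainders: start with r₀ = 277 = a·1 + b·0 (s = 1, t = 0) and r₁ = 91 = a·0 + b·1 (s = 0, t = 1); each new remainder r_{k+1} = r_{k-1} − q_k·r_k inherits s_{k+1} = s_{k-1} − q_k·s_k, t_{k+1} = t_{k-1} − q_k·t_k, so r_k = a·s_k + b·t_k at every step:
  q = 3: r = 4, s = 1 − 3·0 = 1, t = 0 − 3·1 = -3  (check: 277·1 + 91·(-3) = 4)
  q = 22: r = 3, s = 0 − 22·1 = -22, t = 1 − 22·(-3) = 67  (check: 277·(-22) + 91·67 = 3)
  q = 1: r = 1, s = 1 − 1·(-22) = 23, t = -3 − 1·67 = -70  (check: 277·23 + 91·(-70) = 1)
The row with r = 1 (the gcd) gives the Bezout coefficients s = 23, t = -70.
Result: 277 · (23) + 91 · (-70) = 1.

gcd(277, 91) = 1; s = 23, t = -70 (check: 277·23 + 91·(-70) = 1).


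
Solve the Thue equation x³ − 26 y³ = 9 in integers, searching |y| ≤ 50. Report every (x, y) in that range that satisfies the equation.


The equation is x³ - 26y³ = 9. For fixed y, x³ = 26·y³ + 9, so a solution requires the RHS to be a perfect cube.
Strategy: iterate y from -50 to 50, compute RHS = 26·y³ + 9, and check whether it is a (positive or negative) perfect cube.
Check small values of y:
  y = 0: RHS = 9 is not a perfect cube.
  y = 1: RHS = 35 is not a perfect cube.
  y = -1: RHS = -17 is not a perfect cube.
  y = 2: RHS = 217 is not a perfect cube.
  y = -2: RHS = -199 is not a perfect cube.
  y = 3: RHS = 711 is not a perfect cube.
  y = -3: RHS = -693 is not a perfect cube.
Continuing the search up to |y| = 50 finds no solutions either.
No (x, y) in the scanned range satisfies the equation.

No integer solutions with |y| ≤ 50.


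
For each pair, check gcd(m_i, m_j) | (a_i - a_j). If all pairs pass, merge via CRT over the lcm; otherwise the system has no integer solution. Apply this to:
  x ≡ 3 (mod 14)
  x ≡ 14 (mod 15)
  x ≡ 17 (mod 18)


Moduli 14, 15, 18 are not pairwise coprime, so CRT works modulo lcm(m_i) when all pairwise compatibility conditions hold.
Pairwise compatibility: gcd(m_i, m_j) must divide a_i - a_j for every pair.
Merge one congruence at a time:
  Start: x ≡ 3 (mod 14).
  Combine with x ≡ 14 (mod 15): gcd(14, 15) = 1; 14 - 3 = 11, which IS divisible by 1, so compatible.
    Write x = 3 + 14·t and substitute into x ≡ 14 (mod 15): 14·t ≡ 14 − 3 = 11 (mod 15).
    The inverse of 14 mod 15 is 14 (since 14·14 = 196 = 13·15 + 1), so t ≡ 14·11 = 154 ≡ 4 (mod 15).
    Then x = 3 + 14·4 = 59, valid modulo lcm(14, 15) = 210: x ≡ 59 (mod 210).
  Combine with x ≡ 17 (mod 18): gcd(210, 18) = 6; 17 - 59 = -42, which IS divisible by 6, so compatible.
    Write x = 59 + 210·t and substitute into x ≡ 17 (mod 18): 210·t ≡ 17 − 59 = -42 (mod 18).
    Divide the congruence (and modulus) by g = 6: 35·t ≡ -7 (mod 3).
    Reduce coefficients mod 3: 2·t ≡ 2 (mod 3).
    The inverse of 2 mod 3 is 2 (since 2·2 = 4 = 1·3 + 1), so t ≡ 2·2 = 4 ≡ 1 (mod 3).
    Then x = 59 + 210·1 = 269, valid modulo lcm(210, 18) = 630: x ≡ 269 (mod 630).
Verify: 269 mod 14 = 3, 269 mod 15 = 14, 269 mod 18 = 17.

x ≡ 269 (mod 630).


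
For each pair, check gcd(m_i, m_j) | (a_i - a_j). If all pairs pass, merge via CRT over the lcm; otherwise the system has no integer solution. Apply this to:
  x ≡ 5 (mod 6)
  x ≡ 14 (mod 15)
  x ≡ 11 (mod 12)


Moduli 6, 15, 12 are not pairwise coprime, so CRT works modulo lcm(m_i) when all pairwise compatibility conditions hold.
Pairwise compatibility: gcd(m_i, m_j) must divide a_i - a_j for every pair.
Merge one congruence at a time:
  Start: x ≡ 5 (mod 6).
  Combine with x ≡ 14 (mod 15): gcd(6, 15) = 3; 14 - 5 = 9, which IS divisible by 3, so compatible.
    Write x = 5 + 6·t and substitute into x ≡ 14 (mod 15): 6·t ≡ 14 − 5 = 9 (mod 15).
    Divide the congruence (and modulus) by g = 3: 2·t ≡ 3 (mod 5).
    The inverse of 2 mod 5 is 3 (since 2·3 = 6 = 1·5 + 1), so t ≡ 3·3 = 9 ≡ 4 (mod 5).
    Then x = 5 + 6·4 = 29, valid modulo lcm(6, 15) = 30: x ≡ 29 (mod 30).
  Combine with x ≡ 11 (mod 12): gcd(30, 12) = 6; 11 - 29 = -18, which IS divisible by 6, so compatible.
    Write x = 29 + 30·t and substitute into x ≡ 11 (mod 12): 30·t ≡ 11 − 29 = -18 (mod 12).
    Divide the congruence (and modulus) by g = 6: 5·t ≡ -3 (mod 2).
    Reduce coefficients mod 2: 1·t ≡ 1 (mod 2).
    So t ≡ 1 (mod 2).
    Then x = 29 + 30·1 = 59, valid modulo lcm(30, 12) = 60: x ≡ 59 (mod 60).
Verify: 59 mod 6 = 5, 59 mod 15 = 14, 59 mod 12 = 11.

x ≡ 59 (mod 60).


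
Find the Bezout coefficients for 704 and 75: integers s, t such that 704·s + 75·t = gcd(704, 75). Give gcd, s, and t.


Euclidean algorithm on (704, 75) — divide until remainder is 0:
  704 = 9 · 75 + 29
  75 = 2 · 29 + 17
  29 = 1 · 17 + 12
  17 = 1 · 12 + 5
  12 = 2 · 5 + 2
  5 = 2 · 2 + 1
  2 = 2 · 1 + 0
gcd(704, 75) = 1.
Track Bezout coefficients alongside the remainders: start with r₀ = 704 = a·1 + b·0 (s = 1, t = 0) and r₁ = 75 = a·0 + b·1 (s = 0, t = 1); each new remainder r_{k+1} = r_{k-1} − q_k·r_k inherits s_{k+1} = s_{k-1} − q_k·s_k, t_{k+1} = t_{k-1} − q_k·t_k, so r_k = a·s_k + b·t_k at every step:
  q = 9: r = 29, s = 1 − 9·0 = 1, t = 0 − 9·1 = -9  (check: 704·1 + 75·(-9) = 29)
  q = 2: r = 17, s = 0 − 2·1 = -2, t = 1 − 2·(-9) = 19  (check: 704·(-2) + 75·19 = 17)
  q = 1: r = 12, s = 1 − 1·(-2) = 3, t = -9 − 1·19 = -28  (check: 704·3 + 75·(-28) = 12)
  q = 1: r = 5, s = -2 − 1·3 = -5, t = 19 − 1·(-28) = 47  (check: 704·(-5) + 75·47 = 5)
  q = 2: r = 2, s = 3 − 2·(-5) = 13, t = -28 − 2·47 = -122  (check: 704·13 + 75·(-122) = 2)
  q = 2: r = 1, s = -5 − 2·13 = -31, t = 47 − 2·(-122) = 291  (check: 704·(-31) + 75·291 = 1)
The row with r = 1 (the gcd) gives the Bezout coefficients s = -31, t = 291.
Result: 704 · (-31) + 75 · (291) = 1.

gcd(704, 75) = 1; s = -31, t = 291 (check: 704·(-31) + 75·291 = 1).


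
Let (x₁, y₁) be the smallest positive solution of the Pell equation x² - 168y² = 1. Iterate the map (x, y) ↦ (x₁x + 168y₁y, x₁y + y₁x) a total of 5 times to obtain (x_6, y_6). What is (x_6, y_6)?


Step 1: Find the fundamental solution (x₁, y₁) of x² - 168y² = 1.
  Expand √168 as a continued fraction. a₀ = ⌊√168⌋ = 12; iterate m_{k+1} = d_k·a_k − m_k, d_{k+1} = (168 − m_{k+1}²)/d_k, a_{k+1} = ⌊(a₀ + m_{k+1})/d_{k+1}⌋ (starting m₀ = 0, d₀ = 1), with convergents p_k = a_k·p_{k-1} + p_{k-2}, q_k = a_k·q_{k-1} + q_{k-2} (p₋₁ = 1, q₋₁ = 0):
  k = 0: a₀ = 12; p₀/q₀ = 12/1; p₀² − 168·q₀² = 144 − 168 = -24.
  k = 1: m = 12, d = 24, a = ⌊(12 + 12)/24⌋ = 1; p/q = (1·12 + 1)/(1·1 + 0) = 13/1; p² − 168·q² = 169 − 168 = 1.
  The first convergent with p² − 168·q² = 1 gives the fundamental solution (x₁, y₁) = (13, 1).
Step 2: Apply the recurrence (x_{n+1}, y_{n+1}) = (x₁x_n + 168y₁y_n, x₁y_n + y₁x_n) repeatedly.
  From (x_1, y_1) = (13, 1): x_2 = 13·13 + 168·1·1 = 337; y_2 = 13·1 + 1·13 = 26.
  From (x_2, y_2) = (337, 26): x_3 = 13·337 + 168·1·26 = 8749; y_3 = 13·26 + 1·337 = 675.
  From (x_3, y_3) = (8749, 675): x_4 = 13·8749 + 168·1·675 = 227137; y_4 = 13·675 + 1·8749 = 17524.
  From (x_4, y_4) = (227137, 17524): x_5 = 13·227137 + 168·1·17524 = 5896813; y_5 = 13·17524 + 1·227137 = 454949.
  From (x_5, y_5) = (5896813, 454949): x_6 = 13·5896813 + 168·1·454949 = 153090001; y_6 = 13·454949 + 1·5896813 = 11811150.
Step 3: Verify x_6² - 168·y_6² = 23436548406180001 - 23436548406180000 = 1 (should be 1). ✓

(x_1, y_1) = (13, 1); (x_6, y_6) = (153090001, 11811150).


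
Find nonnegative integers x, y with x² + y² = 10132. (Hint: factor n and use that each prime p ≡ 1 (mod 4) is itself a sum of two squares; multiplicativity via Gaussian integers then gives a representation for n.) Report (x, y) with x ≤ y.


Step 1: Factor n = 10132 = 2^2 · 17 · 149.
Step 2: Check the mod-4 condition on each prime factor: 2 = 2 (special); 17 ≡ 1 (mod 4), exponent 1; 149 ≡ 1 (mod 4), exponent 1.
All primes ≡ 3 (mod 4) appear to even exponent (or don't appear), so by the two-squares theorem n IS expressible as a sum of two squares.
Step 3: Build a representation. Group n = k² · m with k = 2 and m = 17 · 149 = 2533 (a product of primes ≡ 1 (mod 4)); a representation of m scales to one of n via (k·x)² + (k·y)² = k²(x² + y²). Each prime p ≡ 1 (mod 4) is itself a sum of two squares; find a² by testing p − a² for a perfect square:
  17: 17 − 1² = 16 = 4² ⇒ 17 = 1² + 4².
  149: 149 − 1² = 148, 149 − 2² = 145, 149 − 3² = 140, 149 − 4² = 133, 149 − 5² = 124, 149 − 6² = 113, 149 − 7² = 100 = 10² ⇒ 149 = 7² + 10².
  Combine using the Brahmagupta–Fibonacci identity (a² + b²)(c² + d²) = (ac − bd)² + (ad + bc)² = (ac + bd)² + (ad − bc)²:
  17 · 149 = 2533: from (1² + 4²)(7² + 10²), take (1·7 − 4·10, 1·10 + 4·7) = (7 − 40, 10 + 28) = (-33, 38); dropping signs (only squares matter) gives (33, 38); check 33² + 38² = 1089 + 1444 = 2533 ✓.
  Scale by k = 2: (2·33, 2·38) = (66, 76).
Step 4: Order so x ≤ y and verify: 66² + 76² = 4356 + 5776 = 10132 = n. ✓

n = 10132 = 66² + 76² (one valid representation with x ≤ y).


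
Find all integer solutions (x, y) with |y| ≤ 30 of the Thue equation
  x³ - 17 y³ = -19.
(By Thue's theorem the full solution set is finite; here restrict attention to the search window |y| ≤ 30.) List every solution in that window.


The equation is x³ - 17y³ = -19. For fixed y, x³ = 17·y³ − 19, so a solution requires the RHS to be a perfect cube.
Strategy: iterate y from -30 to 30, compute RHS = 17·y³ − 19, and check whether it is a (positive or negative) perfect cube.
Check small values of y:
  y = 0: RHS = -19 is not a perfect cube.
  y = 1: RHS = -2 is not a perfect cube.
  y = -1: RHS = -36 is not a perfect cube.
  y = 2: RHS = 117 is not a perfect cube.
  y = -2: RHS = -155 is not a perfect cube.
  y = 3: RHS = 440 is not a perfect cube.
  y = -3: RHS = -478 is not a perfect cube.
Continuing the search up to |y| = 30 finds no solutions either.
No (x, y) in the scanned range satisfies the equation.

No integer solutions with |y| ≤ 30.


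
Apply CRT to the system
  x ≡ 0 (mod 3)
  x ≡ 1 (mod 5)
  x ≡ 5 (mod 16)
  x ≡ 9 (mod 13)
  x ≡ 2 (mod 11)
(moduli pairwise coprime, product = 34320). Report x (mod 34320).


Product of moduli M = 3 · 5 · 16 · 13 · 11 = 34320.
Merge one congruence at a time:
  Start: x ≡ 0 (mod 3).
  Combine with x ≡ 1 (mod 5); new modulus lcm = 15.
    Write x = 0 + 3·t and substitute into x ≡ 1 (mod 5): 3·t ≡ 1 − 0 = 1 (mod 5).
    The inverse of 3 mod 5 is 2 (since 3·2 = 6 = 1·5 + 1), so t ≡ 2·1 = 2 ≡ 2 (mod 5).
    Then x = 0 + 3·2 = 6, valid modulo lcm(3, 5) = 15: x ≡ 6 (mod 15).
  Combine with x ≡ 5 (mod 16); new modulus lcm = 240.
    Write x = 6 + 15·t and substitute into x ≡ 5 (mod 16): 15·t ≡ 5 − 6 = -1 (mod 16).
    Reduce coefficients mod 16: 15·t ≡ 15 (mod 16).
    The inverse of 15 mod 16 is 15 (since 15·15 = 225 = 14·16 + 1), so t ≡ 15·15 = 225 ≡ 1 (mod 16).
    Then x = 6 + 15·1 = 21, valid modulo lcm(15, 16) = 240: x ≡ 21 (mod 240).
  Combine with x ≡ 9 (mod 13); new modulus lcm = 3120.
    Write x = 21 + 240·t and substitute into x ≡ 9 (mod 13): 240·t ≡ 9 − 21 = -12 (mod 13).
    Reduce coefficients mod 13: 6·t ≡ 1 (mod 13).
    The inverse of 6 mod 13 is 11 (since 6·11 = 66 = 5·13 + 1), so t ≡ 11·1 = 11 ≡ 11 (mod 13).
    Then x = 21 + 240·11 = 2661, valid modulo lcm(240, 13) = 3120: x ≡ 2661 (mod 3120).
  Combine with x ≡ 2 (mod 11); new modulus lcm = 34320.
    Write x = 2661 + 3120·t and substitute into x ≡ 2 (mod 11): 3120·t ≡ 2 − 2661 = -2659 (mod 11).
    Reduce coefficients mod 11: 7·t ≡ 3 (mod 11).
    The inverse of 7 mod 11 is 8 (since 7·8 = 56 = 5·11 + 1), so t ≡ 8·3 = 24 ≡ 2 (mod 11).
    Then x = 2661 + 3120·2 = 8901, valid modulo lcm(3120, 11) = 34320: x ≡ 8901 (mod 34320).
Verify against each original: 8901 mod 3 = 0, 8901 mod 5 = 1, 8901 mod 16 = 5, 8901 mod 13 = 9, 8901 mod 11 = 2.

x ≡ 8901 (mod 34320).


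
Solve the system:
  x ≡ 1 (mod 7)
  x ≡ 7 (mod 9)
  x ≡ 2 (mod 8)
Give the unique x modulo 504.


Moduli 7, 9, 8 are pairwise coprime; by CRT there is a unique solution modulo M = 7 · 9 · 8 = 504.
Solve pairwise, accumulating the modulus:
  Start with x ≡ 1 (mod 7).
  Combine with x ≡ 7 (mod 9): since gcd(7, 9) = 1, we get a unique residue mod 63.
    Write x = 1 + 7·t and substitute into x ≡ 7 (mod 9): 7·t ≡ 7 − 1 = 6 (mod 9).
    The inverse of 7 mod 9 is 4 (since 7·4 = 28 = 3·9 + 1), so t ≡ 4·6 = 24 ≡ 6 (mod 9).
    Then x = 1 + 7·6 = 43, valid modulo lcm(7, 9) = 63: x ≡ 43 (mod 63).
  Combine with x ≡ 2 (mod 8): since gcd(63, 8) = 1, we get a unique residue mod 504.
    Write x = 43 + 63·t and substitute into x ≡ 2 (mod 8): 63·t ≡ 2 − 43 = -41 (mod 8).
    Reduce coefficients mod 8: 7·t ≡ 7 (mod 8).
    The inverse of 7 mod 8 is 7 (since 7·7 = 49 = 6·8 + 1), so t ≡ 7·7 = 49 ≡ 1 (mod 8).
    Then x = 43 + 63·1 = 106, valid modulo lcm(63, 8) = 504: x ≡ 106 (mod 504).
Verify: 106 mod 7 = 1 ✓, 106 mod 9 = 7 ✓, 106 mod 8 = 2 ✓.

x ≡ 106 (mod 504).
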